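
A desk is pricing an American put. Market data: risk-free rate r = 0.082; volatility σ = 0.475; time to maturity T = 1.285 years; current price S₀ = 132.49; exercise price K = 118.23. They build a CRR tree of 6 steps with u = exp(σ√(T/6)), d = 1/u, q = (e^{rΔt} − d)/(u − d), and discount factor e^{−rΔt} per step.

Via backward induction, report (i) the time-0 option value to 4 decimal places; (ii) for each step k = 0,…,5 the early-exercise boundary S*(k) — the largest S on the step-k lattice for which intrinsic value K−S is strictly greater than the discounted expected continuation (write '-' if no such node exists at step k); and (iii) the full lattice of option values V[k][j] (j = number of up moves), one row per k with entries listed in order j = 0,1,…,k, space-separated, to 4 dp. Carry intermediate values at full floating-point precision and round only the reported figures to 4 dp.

price = 15.4892
boundary = - - - 68.5144 54.9939 68.5144
tree:
15.4892
23.6882 7.3570
35.0338 12.5173 2.1514
49.7156 20.7380 4.2535 0.0000
63.2361 33.0733 8.4095 0.0000 0.0000
74.0885 49.7156 16.6262 0.0000 0.0000 0.0000
82.7993 63.2361 32.8711 0.0000 0.0000 0.0000 0.0000

Δt=0.21417  u=1.24585  d=0.80266  q=0.48524  discount=0.98259
step 6 (expiry): payoffs max(K−S,0) = 82.7993 63.2361 32.8711 0.0000 0.0000 0.0000 0.0000
step 5: (k=5,j=0): S=44.1415, (K−S)⁺=74.0885, hold=72.0303 ⇒ V=74.0885 exercise | (k=5,j=1): S=68.5144, (K−S)⁺=49.7156, hold=47.6574 ⇒ V=49.7156 exercise | (k=5,j=2): S=106.3447, (K−S)⁺=11.8853, hold=16.6262 ⇒ V=16.6262 continue | (k=5,j=3): S=165.0632, (K−S)⁺=0.0000, hold=0.0000 ⇒ V=0.0000 continue | (k=5,j=4): S=256.2032, (K−S)⁺=0.0000, hold=0.0000 ⇒ V=0.0000 continue | (k=5,j=5): S=397.6663, (K−S)⁺=0.0000, hold=0.0000 ⇒ V=0.0000 continue  boundary S*=68.5144
step 4: (k=4,j=0): S=54.9939, (K−S)⁺=63.2361, hold=61.1779 ⇒ V=63.2361 exercise | (k=4,j=1): S=85.3589, (K−S)⁺=32.8711, hold=33.0733 ⇒ V=33.0733 continue | (k=4,j=2): S=132.4900, (K−S)⁺=0.0000, hold=8.4095 ⇒ V=8.4095 continue | (k=4,j=3): S=205.6446, (K−S)⁺=0.0000, hold=0.0000 ⇒ V=0.0000 continue | (k=4,j=4): S=319.1917, (K−S)⁺=0.0000, hold=0.0000 ⇒ V=0.0000 continue  boundary S*=54.9939
step 3: (k=3,j=0): S=68.5144, (K−S)⁺=49.7156, hold=47.7539 ⇒ V=49.7156 exercise | (k=3,j=1): S=106.3447, (K−S)⁺=11.8853, hold=20.7380 ⇒ V=20.7380 continue | (k=3,j=2): S=165.0632, (K−S)⁺=0.0000, hold=4.2535 ⇒ V=4.2535 continue | (k=3,j=3): S=256.2032, (K−S)⁺=0.0000, hold=0.0000 ⇒ V=0.0000 continue  boundary S*=68.5144
step 2: (k=2,j=0): S=85.3589, (K−S)⁺=32.8711, hold=35.0338 ⇒ V=35.0338 continue | (k=2,j=1): S=132.4900, (K−S)⁺=0.0000, hold=12.5173 ⇒ V=12.5173 continue | (k=2,j=2): S=205.6446, (K−S)⁺=0.0000, hold=2.1514 ⇒ V=2.1514 continue  boundary S*=-
step 1: (k=1,j=0): S=106.3447, (K−S)⁺=11.8853, hold=23.6882 ⇒ V=23.6882 continue | (k=1,j=1): S=165.0632, (K−S)⁺=0.0000, hold=7.3570 ⇒ V=7.3570 continue  boundary S*=-
step 0: (k=0,j=0): S=132.4900, (K−S)⁺=0.0000, hold=15.4892 ⇒ V=15.4892 continue  boundary S*=-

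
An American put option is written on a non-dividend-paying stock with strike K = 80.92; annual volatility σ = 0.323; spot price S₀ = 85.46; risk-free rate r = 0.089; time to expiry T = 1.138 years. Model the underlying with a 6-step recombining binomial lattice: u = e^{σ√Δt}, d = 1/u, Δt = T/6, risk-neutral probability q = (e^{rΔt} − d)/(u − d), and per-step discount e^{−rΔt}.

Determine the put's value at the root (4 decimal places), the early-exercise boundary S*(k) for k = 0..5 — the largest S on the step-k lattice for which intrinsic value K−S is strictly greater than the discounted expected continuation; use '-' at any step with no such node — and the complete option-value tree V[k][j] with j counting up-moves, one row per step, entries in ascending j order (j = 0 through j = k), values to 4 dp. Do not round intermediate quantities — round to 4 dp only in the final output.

price = 6.3674
boundary = - - - 56.0387 64.5029 56.0387
tree:
6.3674
10.4548 2.8786
16.5280 5.3034 0.7798
24.8813 9.5121 1.6704 0.0000
32.2349 16.4171 3.5781 0.0000 0.0000
38.6235 24.8813 7.6643 0.0000 0.0000 0.0000
44.1738 32.2349 16.4171 0.0000 0.0000 0.0000 0.0000

Δt=0.18967  u=1.15104  d=0.86878  q=0.52520  discount=0.98326
step 6 (expiry): payoffs max(K−S,0) = 44.1738 32.2349 16.4171 0.0000 0.0000 0.0000 0.0000
step 5: (k=5,j=0): S=42.2965, (K−S)⁺=38.6235, hold=37.2690 ⇒ V=38.6235 exercise | (k=5,j=1): S=56.0387, (K−S)⁺=24.8813, hold=23.5268 ⇒ V=24.8813 exercise | (k=5,j=2): S=74.2457, (K−S)⁺=6.6743, hold=7.6643 ⇒ V=7.6643 continue | (k=5,j=3): S=98.3682, (K−S)⁺=0.0000, hold=0.0000 ⇒ V=0.0000 continue | (k=5,j=4): S=130.3281, (K−S)⁺=0.0000, hold=0.0000 ⇒ V=0.0000 continue | (k=5,j=5): S=172.6718, (K−S)⁺=0.0000, hold=0.0000 ⇒ V=0.0000 continue  boundary S*=56.0387
step 4: (k=4,j=0): S=48.6851, (K−S)⁺=32.2349, hold=30.8804 ⇒ V=32.2349 exercise | (k=4,j=1): S=64.5029, (K−S)⁺=16.4171, hold=15.5738 ⇒ V=16.4171 exercise | (k=4,j=2): S=85.4600, (K−S)⁺=0.0000, hold=3.5781 ⇒ V=3.5781 continue | (k=4,j=3): S=113.2260, (K−S)⁺=0.0000, hold=0.0000 ⇒ V=0.0000 continue | (k=4,j=4): S=150.0133, (K−S)⁺=0.0000, hold=0.0000 ⇒ V=0.0000 continue  boundary S*=64.5029
step 3: (k=3,j=0): S=56.0387, (K−S)⁺=24.8813, hold=23.5268 ⇒ V=24.8813 exercise | (k=3,j=1): S=74.2457, (K−S)⁺=6.6743, hold=9.5121 ⇒ V=9.5121 continue | (k=3,j=2): S=98.3682, (K−S)⁺=0.0000, hold=1.6704 ⇒ V=1.6704 continue | (k=3,j=3): S=130.3281, (K−S)⁺=0.0000, hold=0.0000 ⇒ V=0.0000 continue  boundary S*=56.0387
step 2: (k=2,j=0): S=64.5029, (K−S)⁺=16.4171, hold=16.5280 ⇒ V=16.5280 continue | (k=2,j=1): S=85.4600, (K−S)⁺=0.0000, hold=5.3034 ⇒ V=5.3034 continue | (k=2,j=2): S=113.2260, (K−S)⁺=0.0000, hold=0.7798 ⇒ V=0.7798 continue  boundary S*=-
step 1: (k=1,j=0): S=74.2457, (K−S)⁺=6.6743, hold=10.4548 ⇒ V=10.4548 continue | (k=1,j=1): S=98.3682, (K−S)⁺=0.0000, hold=2.8786 ⇒ V=2.8786 continue  boundary S*=-
step 0: (k=0,j=0): S=85.4600, (K−S)⁺=0.0000, hold=6.3674 ⇒ V=6.3674 continue  boundary S*=-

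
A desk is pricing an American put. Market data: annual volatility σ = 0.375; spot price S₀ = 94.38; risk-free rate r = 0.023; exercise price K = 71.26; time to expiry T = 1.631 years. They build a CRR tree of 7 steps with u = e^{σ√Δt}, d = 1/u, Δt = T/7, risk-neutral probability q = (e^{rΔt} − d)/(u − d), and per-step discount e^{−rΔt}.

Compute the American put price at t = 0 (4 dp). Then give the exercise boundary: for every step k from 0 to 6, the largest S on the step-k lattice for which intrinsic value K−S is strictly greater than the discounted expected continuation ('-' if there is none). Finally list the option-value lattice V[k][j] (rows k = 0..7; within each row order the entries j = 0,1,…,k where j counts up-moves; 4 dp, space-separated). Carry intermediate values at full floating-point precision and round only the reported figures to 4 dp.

Δt=0.23300  u=1.19843  d=0.83442  q=0.46963  discount=0.99466
step 7 (expiry): payoffs max(K−S,0) = 44.6779 33.0818 16.4271 0.0000 0.0000 0.0000 0.0000 0.0000
step 6: (k=6,j=0): S=31.8569, (K−S)⁺=39.4031, hold=39.0223 ⇒ V=39.4031 exercise | (k=6,j=1): S=45.7539, (K−S)⁺=25.5061, hold=25.1252 ⇒ V=25.5061 exercise | (k=6,j=2): S=65.7135, (K−S)⁺=5.5465, hold=8.6658 ⇒ V=8.6658 continue | (k=6,j=3): S=94.3800, (K−S)⁺=0.0000, hold=0.0000 ⇒ V=0.0000 continue | (k=6,j=4): S=135.5519, (K−S)⁺=0.0000, hold=0.0000 ⇒ V=0.0000 continue | (k=6,j=5): S=194.6845, (K−S)⁺=0.0000, hold=0.0000 ⇒ V=0.0000 continue | (k=6,j=6): S=279.6128, (K−S)⁺=0.0000, hold=0.0000 ⇒ V=0.0000 continue  boundary S*=45.7539
step 5: (k=5,j=0): S=38.1782, (K−S)⁺=33.0818, hold=32.7009 ⇒ V=33.0818 exercise | (k=5,j=1): S=54.8329, (K−S)⁺=16.4271, hold=17.5033 ⇒ V=17.5033 continue | (k=5,j=2): S=78.7530, (K−S)⁺=0.0000, hold=4.5715 ⇒ V=4.5715 continue | (k=5,j=3): S=113.1079, (K−S)⁺=0.0000, hold=0.0000 ⇒ V=0.0000 continue | (k=5,j=4): S=162.4496, (K−S)⁺=0.0000, hold=0.0000 ⇒ V=0.0000 continue | (k=5,j=5): S=233.3158, (K−S)⁺=0.0000, hold=0.0000 ⇒ V=0.0000 continue  boundary S*=38.1782
step 4: (k=4,j=0): S=45.7539, (K−S)⁺=25.5061, hold=25.6279 ⇒ V=25.6279 continue | (k=4,j=1): S=65.7135, (K−S)⁺=5.5465, hold=11.3690 ⇒ V=11.3690 continue | (k=4,j=2): S=94.3800, (K−S)⁺=0.0000, hold=2.4116 ⇒ V=2.4116 continue | (k=4,j=3): S=135.5519, (K−S)⁺=0.0000, hold=0.0000 ⇒ V=0.0000 continue | (k=4,j=4): S=194.6845, (K−S)⁺=0.0000, hold=0.0000 ⇒ V=0.0000 continue  boundary S*=-
step 3: (k=3,j=0): S=54.8329, (K−S)⁺=16.4271, hold=18.8303 ⇒ V=18.8303 continue | (k=3,j=1): S=78.7530, (K−S)⁺=0.0000, hold=7.1241 ⇒ V=7.1241 continue | (k=3,j=2): S=113.1079, (K−S)⁺=0.0000, hold=1.2722 ⇒ V=1.2722 continue | (k=3,j=3): S=162.4496, (K−S)⁺=0.0000, hold=0.0000 ⇒ V=0.0000 continue  boundary S*=-
step 2: (k=2,j=0): S=65.7135, (K−S)⁺=5.5465, hold=13.2614 ⇒ V=13.2614 continue | (k=2,j=1): S=94.3800, (K−S)⁺=0.0000, hold=4.3525 ⇒ V=4.3525 continue | (k=2,j=2): S=135.5519, (K−S)⁺=0.0000, hold=0.6711 ⇒ V=0.6711 continue  boundary S*=-
step 1: (k=1,j=0): S=78.7530, (K−S)⁺=0.0000, hold=9.0290 ⇒ V=9.0290 continue | (k=1,j=1): S=113.1079, (K−S)⁺=0.0000, hold=2.6096 ⇒ V=2.6096 continue  boundary S*=-
step 0: (k=0,j=0): S=94.3800, (K−S)⁺=0.0000, hold=5.9821 ⇒ V=5.9821 continue  boundary S*=-

price = 5.9821
boundary = - - - - - 38.1782 45.7539
tree:
5.9821
9.0290 2.6096
13.2614 4.3525 0.6711
18.8303 7.1241 1.2722 0.0000
25.6279 11.3690 2.4116 0.0000 0.0000
33.0818 17.5033 4.5715 0.0000 0.0000 0.0000
39.4031 25.5061 8.6658 0.0000 0.0000 0.0000 0.0000
44.6779 33.0818 16.4271 0.0000 0.0000 0.0000 0.0000 0.0000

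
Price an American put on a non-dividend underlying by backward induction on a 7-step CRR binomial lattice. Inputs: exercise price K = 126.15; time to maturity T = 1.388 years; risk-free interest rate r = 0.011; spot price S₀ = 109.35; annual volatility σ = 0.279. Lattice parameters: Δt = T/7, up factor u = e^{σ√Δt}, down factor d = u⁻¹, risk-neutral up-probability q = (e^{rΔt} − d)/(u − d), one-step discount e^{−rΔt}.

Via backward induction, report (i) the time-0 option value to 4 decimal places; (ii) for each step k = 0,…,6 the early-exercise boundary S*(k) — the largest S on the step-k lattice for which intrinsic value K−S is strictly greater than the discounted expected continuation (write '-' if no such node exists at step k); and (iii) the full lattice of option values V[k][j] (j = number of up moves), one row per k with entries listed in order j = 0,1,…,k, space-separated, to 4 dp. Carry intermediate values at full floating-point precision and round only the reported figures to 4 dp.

params: Δt=0.19829 u=1.13228 d=0.88317 q=0.47775 e^(-rΔt)=0.99782
t_7 payoffs: 80.3219 67.3954 50.8226 29.5753 2.3348 0.0000 0.0000 0.0000
t_6: node(6,0) S=51.8904 payoff=74.2596 vs cont=73.9848 → 74.2596 [stop]  node(6,1) S=66.5269 payoff=59.6231 vs cont=59.3482 → 59.6231 [stop]  node(6,2) S=85.2920 payoff=40.8580 vs cont=40.5832 → 40.8580 [stop]  node(6,3) S=109.3500 payoff=16.8000 vs cont=16.5251 → 16.8000 [stop]  node(6,4) S=140.1940 payoff=0.0000 vs cont=1.2167 → 1.2167 [wait]  node(6,5) S=179.7381 payoff=0.0000 vs cont=0.0000 → 0.0000 [wait]  node(6,6) S=230.4362 payoff=0.0000 vs cont=0.0000 → 0.0000 [wait]  ⇒ S*(6)=109.3500
t_5: node(5,0) S=58.7546 payoff=67.3954 vs cont=67.1205 → 67.3954 [stop]  node(5,1) S=75.3274 payoff=50.8226 vs cont=50.5478 → 50.8226 [stop]  node(5,2) S=96.5747 payoff=29.5753 vs cont=29.3004 → 29.5753 [stop]  node(5,3) S=123.8152 payoff=2.3348 vs cont=9.3348 → 9.3348 [wait]  node(5,4) S=158.7394 payoff=0.0000 vs cont=0.6340 → 0.6340 [wait]  node(5,5) S=203.5145 payoff=0.0000 vs cont=0.0000 → 0.0000 [wait]  ⇒ S*(5)=96.5747
t_4: node(4,0) S=66.5269 payoff=59.6231 vs cont=59.3482 → 59.6231 [stop]  node(4,1) S=85.2920 payoff=40.8580 vs cont=40.5832 → 40.8580 [stop]  node(4,2) S=109.3500 payoff=16.8000 vs cont=19.8621 → 19.8621 [wait]  node(4,3) S=140.1940 payoff=0.0000 vs cont=5.1667 → 5.1667 [wait]  node(4,4) S=179.7381 payoff=0.0000 vs cont=0.3304 → 0.3304 [wait]  ⇒ S*(4)=85.2920
t_3: node(3,0) S=75.3274 payoff=50.8226 vs cont=50.5478 → 50.8226 [stop]  node(3,1) S=96.5747 payoff=29.5753 vs cont=30.7601 → 30.7601 [wait]  node(3,2) S=123.8152 payoff=2.3348 vs cont=12.8135 → 12.8135 [wait]  node(3,3) S=158.7394 payoff=0.0000 vs cont=2.8500 → 2.8500 [wait]  ⇒ S*(3)=75.3274
t_2: node(2,0) S=85.2920 payoff=40.8580 vs cont=41.1480 → 41.1480 [wait]  node(2,1) S=109.3500 payoff=16.8000 vs cont=22.1378 → 22.1378 [wait]  node(2,2) S=140.1940 payoff=0.0000 vs cont=8.0359 → 8.0359 [wait]  ⇒ S*(2)=-
t_1: node(1,0) S=96.5747 payoff=29.5753 vs cont=31.9961 → 31.9961 [wait]  node(1,1) S=123.8152 payoff=2.3348 vs cont=15.3671 → 15.3671 [wait]  ⇒ S*(1)=-
t_0: node(0,0) S=109.3500 payoff=16.8000 vs cont=23.9993 → 23.9993 [wait]  ⇒ S*(0)=-

price = 23.9993
boundary = - - - 75.3274 85.2920 96.5747 109.3500
tree:
23.9993
31.9961 15.3671
41.1480 22.1378 8.0359
50.8226 30.7601 12.8135 2.8500
59.6231 40.8580 19.8621 5.1667 0.3304
67.3954 50.8226 29.5753 9.3348 0.6340 0.0000
74.2596 59.6231 40.8580 16.8000 1.2167 0.0000 0.0000
80.3219 67.3954 50.8226 29.5753 2.3348 0.0000 0.0000 0.0000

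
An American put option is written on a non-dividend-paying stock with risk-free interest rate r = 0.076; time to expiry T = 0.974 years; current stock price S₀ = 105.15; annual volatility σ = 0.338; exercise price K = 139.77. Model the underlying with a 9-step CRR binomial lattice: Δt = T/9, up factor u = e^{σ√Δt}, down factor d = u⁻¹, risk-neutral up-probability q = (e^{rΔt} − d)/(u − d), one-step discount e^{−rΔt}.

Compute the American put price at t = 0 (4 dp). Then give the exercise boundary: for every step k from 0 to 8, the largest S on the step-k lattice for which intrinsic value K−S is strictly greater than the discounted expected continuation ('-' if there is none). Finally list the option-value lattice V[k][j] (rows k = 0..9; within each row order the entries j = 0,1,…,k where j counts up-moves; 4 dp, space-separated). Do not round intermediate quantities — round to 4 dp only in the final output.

price = 35.0934
boundary = - 94.0847 84.1839 94.0847 105.1500 94.0847 105.1500 94.0847 105.1500
tree:
35.0934
45.6853 25.4571
55.5861 34.7014 16.9629
64.4451 45.6853 24.6810 9.8014
72.3718 55.5861 34.6200 15.5049 4.4650
79.4643 64.4451 45.6853 23.6811 7.8785 1.2485
85.8105 72.3718 55.5861 34.6200 13.5253 2.5654 0.0000
91.4888 79.4643 64.4451 45.6853 22.3198 5.2711 0.0000 0.0000
96.5696 85.8105 72.3718 55.5861 34.6200 10.8304 0.0000 0.0000 0.0000
101.1158 91.4888 79.4643 64.4451 45.6853 22.2533 0.0000 0.0000 0.0000 0.0000

Δt=0.10822  u=1.11761  d=0.89477  q=0.50929  discount=0.99181
step 9 (expiry): payoffs max(K−S,0) = 101.1158 91.4888 79.4643 64.4451 45.6853 22.2533 0.0000 0.0000 0.0000 0.0000
step 8: (k=8,j=0): S=43.2004, (K−S)⁺=96.5696, hold=95.4248 ⇒ V=96.5696 exercise | (k=8,j=1): S=53.9595, (K−S)⁺=85.8105, hold=84.6656 ⇒ V=85.8105 exercise | (k=8,j=2): S=67.3982, (K−S)⁺=72.3718, hold=71.2269 ⇒ V=72.3718 exercise | (k=8,j=3): S=84.1839, (K−S)⁺=55.5861, hold=54.4413 ⇒ V=55.5861 exercise | (k=8,j=4): S=105.1500, (K−S)⁺=34.6200, hold=33.4751 ⇒ V=34.6200 exercise | (k=8,j=5): S=131.3378, (K−S)⁺=8.4322, hold=10.8304 ⇒ V=10.8304 continue | (k=8,j=6): S=164.0477, (K−S)⁺=0.0000, hold=0.0000 ⇒ V=0.0000 continue | (k=8,j=7): S=204.9041, (K−S)⁺=0.0000, hold=0.0000 ⇒ V=0.0000 continue | (k=8,j=8): S=255.9358, (K−S)⁺=0.0000, hold=0.0000 ⇒ V=0.0000 continue  boundary S*=105.1500
step 7: (k=7,j=0): S=48.2812, (K−S)⁺=91.4888, hold=90.3440 ⇒ V=91.4888 exercise | (k=7,j=1): S=60.3057, (K−S)⁺=79.4643, hold=78.3195 ⇒ V=79.4643 exercise | (k=7,j=2): S=75.3249, (K−S)⁺=64.4451, hold=63.3002 ⇒ V=64.4451 exercise | (k=7,j=3): S=94.0847, (K−S)⁺=45.6853, hold=44.5404 ⇒ V=45.6853 exercise | (k=7,j=4): S=117.5167, (K−S)⁺=22.2533, hold=22.3198 ⇒ V=22.3198 continue | (k=7,j=5): S=146.7844, (K−S)⁺=0.0000, hold=5.2711 ⇒ V=5.2711 continue | (k=7,j=6): S=183.3413, (K−S)⁺=0.0000, hold=0.0000 ⇒ V=0.0000 continue | (k=7,j=7): S=229.0028, (K−S)⁺=0.0000, hold=0.0000 ⇒ V=0.0000 continue  boundary S*=94.0847
step 6: (k=6,j=0): S=53.9595, (K−S)⁺=85.8105, hold=84.6656 ⇒ V=85.8105 exercise | (k=6,j=1): S=67.3982, (K−S)⁺=72.3718, hold=71.2269 ⇒ V=72.3718 exercise | (k=6,j=2): S=84.1839, (K−S)⁺=55.5861, hold=54.4413 ⇒ V=55.5861 exercise | (k=6,j=3): S=105.1500, (K−S)⁺=34.6200, hold=33.5087 ⇒ V=34.6200 exercise | (k=6,j=4): S=131.3378, (K−S)⁺=8.4322, hold=13.5253 ⇒ V=13.5253 continue | (k=6,j=5): S=164.0477, (K−S)⁺=0.0000, hold=2.5654 ⇒ V=2.5654 continue | (k=6,j=6): S=204.9041, (K−S)⁺=0.0000, hold=0.0000 ⇒ V=0.0000 continue  boundary S*=105.1500
step 5: (k=5,j=0): S=60.3057, (K−S)⁺=79.4643, hold=78.3195 ⇒ V=79.4643 exercise | (k=5,j=1): S=75.3249, (K−S)⁺=64.4451, hold=63.3002 ⇒ V=64.4451 exercise | (k=5,j=2): S=94.0847, (K−S)⁺=45.6853, hold=44.5404 ⇒ V=45.6853 exercise | (k=5,j=3): S=117.5167, (K−S)⁺=22.2533, hold=23.6811 ⇒ V=23.6811 continue | (k=5,j=4): S=146.7844, (K−S)⁺=0.0000, hold=7.8785 ⇒ V=7.8785 continue | (k=5,j=5): S=183.3413, (K−S)⁺=0.0000, hold=1.2485 ⇒ V=1.2485 continue  boundary S*=94.0847
step 4: (k=4,j=0): S=67.3982, (K−S)⁺=72.3718, hold=71.2269 ⇒ V=72.3718 exercise | (k=4,j=1): S=84.1839, (K−S)⁺=55.5861, hold=54.4413 ⇒ V=55.5861 exercise | (k=4,j=2): S=105.1500, (K−S)⁺=34.6200, hold=34.1963 ⇒ V=34.6200 exercise | (k=4,j=3): S=131.3378, (K−S)⁺=8.4322, hold=15.5049 ⇒ V=15.5049 continue | (k=4,j=4): S=164.0477, (K−S)⁺=0.0000, hold=4.4650 ⇒ V=4.4650 continue  boundary S*=105.1500
step 3: (k=3,j=0): S=75.3249, (K−S)⁺=64.4451, hold=63.3002 ⇒ V=64.4451 exercise | (k=3,j=1): S=94.0847, (K−S)⁺=45.6853, hold=44.5404 ⇒ V=45.6853 exercise | (k=3,j=2): S=117.5167, (K−S)⁺=22.2533, hold=24.6810 ⇒ V=24.6810 continue | (k=3,j=3): S=146.7844, (K−S)⁺=0.0000, hold=9.8014 ⇒ V=9.8014 continue  boundary S*=94.0847
step 2: (k=2,j=0): S=84.1839, (K−S)⁺=55.5861, hold=54.4413 ⇒ V=55.5861 exercise | (k=2,j=1): S=105.1500, (K−S)⁺=34.6200, hold=34.7014 ⇒ V=34.7014 continue | (k=2,j=2): S=131.3378, (K−S)⁺=8.4322, hold=16.9629 ⇒ V=16.9629 continue  boundary S*=84.1839
step 1: (k=1,j=0): S=94.0847, (K−S)⁺=45.6853, hold=44.5815 ⇒ V=45.6853 exercise | (k=1,j=1): S=117.5167, (K−S)⁺=22.2533, hold=25.4571 ⇒ V=25.4571 continue  boundary S*=94.0847
step 0: (k=0,j=0): S=105.1500, (K−S)⁺=34.6200, hold=35.0934 ⇒ V=35.0934 continue  boundary S*=-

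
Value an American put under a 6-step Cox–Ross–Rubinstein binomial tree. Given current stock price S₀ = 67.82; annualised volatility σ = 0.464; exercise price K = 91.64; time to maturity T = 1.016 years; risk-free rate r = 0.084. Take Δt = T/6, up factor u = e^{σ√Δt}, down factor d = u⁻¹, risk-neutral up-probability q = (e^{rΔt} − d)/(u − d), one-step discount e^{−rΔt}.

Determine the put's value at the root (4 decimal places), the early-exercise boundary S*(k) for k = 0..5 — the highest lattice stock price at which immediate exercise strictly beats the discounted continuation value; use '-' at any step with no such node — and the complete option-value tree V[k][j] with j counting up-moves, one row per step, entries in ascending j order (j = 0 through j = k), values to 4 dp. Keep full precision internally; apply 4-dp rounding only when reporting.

Δt=0.16933  u=1.21038  d=0.82618  q=0.48970  discount=0.98588
step 6 (expiry): payoffs max(K−S,0) = 70.0714 60.0415 45.3473 23.8200 0.0000 0.0000 0.0000
step 5: (k=5,j=0): S=26.1062, (K−S)⁺=65.5338, hold=64.2395 ⇒ V=65.5338 exercise | (k=5,j=1): S=38.2463, (K−S)⁺=53.3937, hold=52.0994 ⇒ V=53.3937 exercise | (k=5,j=2): S=56.0319, (K−S)⁺=35.6081, hold=34.3139 ⇒ V=35.6081 exercise | (k=5,j=3): S=82.0882, (K−S)⁺=9.5518, hold=11.9837 ⇒ V=11.9837 continue | (k=5,j=4): S=120.2613, (K−S)⁺=0.0000, hold=0.0000 ⇒ V=0.0000 continue | (k=5,j=5): S=176.1860, (K−S)⁺=0.0000, hold=0.0000 ⇒ V=0.0000 continue  boundary S*=56.0319
step 4: (k=4,j=0): S=31.5985, (K−S)⁺=60.0415, hold=58.7472 ⇒ V=60.0415 exercise | (k=4,j=1): S=46.2927, (K−S)⁺=45.3473, hold=44.0531 ⇒ V=45.3473 exercise | (k=4,j=2): S=67.8200, (K−S)⁺=23.8200, hold=23.6998 ⇒ V=23.8200 exercise | (k=4,j=3): S=99.3581, (K−S)⁺=0.0000, hold=6.0290 ⇒ V=6.0290 continue | (k=4,j=4): S=145.5622, (K−S)⁺=0.0000, hold=0.0000 ⇒ V=0.0000 continue  boundary S*=67.8200
step 3: (k=3,j=0): S=38.2463, (K−S)⁺=53.3937, hold=52.0994 ⇒ V=53.3937 exercise | (k=3,j=1): S=56.0319, (K−S)⁺=35.6081, hold=34.3139 ⇒ V=35.6081 exercise | (k=3,j=2): S=82.0882, (K−S)⁺=9.5518, hold=14.8944 ⇒ V=14.8944 continue | (k=3,j=3): S=120.2613, (K−S)⁺=0.0000, hold=3.0331 ⇒ V=3.0331 continue  boundary S*=56.0319
step 2: (k=2,j=0): S=46.2927, (K−S)⁺=45.3473, hold=44.0531 ⇒ V=45.3473 exercise | (k=2,j=1): S=67.8200, (K−S)⁺=23.8200, hold=25.1050 ⇒ V=25.1050 continue | (k=2,j=2): S=99.3581, (K−S)⁺=0.0000, hold=8.9576 ⇒ V=8.9576 continue  boundary S*=46.2927
step 1: (k=1,j=0): S=56.0319, (K−S)⁺=35.6081, hold=34.9343 ⇒ V=35.6081 exercise | (k=1,j=1): S=82.0882, (K−S)⁺=9.5518, hold=16.9548 ⇒ V=16.9548 continue  boundary S*=56.0319
step 0: (k=0,j=0): S=67.8200, (K−S)⁺=23.8200, hold=26.0998 ⇒ V=26.0998 continue  boundary S*=-

price = 26.0998
boundary = - 56.0319 46.2927 56.0319 67.8200 56.0319
tree:
26.0998
35.6081 16.9548
45.3473 25.1050 8.9576
53.3937 35.6081 14.8944 3.0331
60.0415 45.3473 23.8200 6.0290 0.0000
65.5338 53.3937 35.6081 11.9837 0.0000 0.0000
70.0714 60.0415 45.3473 23.8200 0.0000 0.0000 0.0000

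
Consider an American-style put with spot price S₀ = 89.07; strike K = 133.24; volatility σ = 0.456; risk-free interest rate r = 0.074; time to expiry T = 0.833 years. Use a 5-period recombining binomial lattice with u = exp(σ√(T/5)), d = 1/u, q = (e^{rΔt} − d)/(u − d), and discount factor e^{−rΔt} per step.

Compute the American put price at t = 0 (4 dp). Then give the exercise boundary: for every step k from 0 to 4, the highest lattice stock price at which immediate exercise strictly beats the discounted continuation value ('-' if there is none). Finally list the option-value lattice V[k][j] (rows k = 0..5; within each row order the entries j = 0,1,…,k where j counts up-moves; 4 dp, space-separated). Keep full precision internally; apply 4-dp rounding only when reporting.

params: Δt=0.16660 u=1.20457 d=0.83017 q=0.48674 e^(-rΔt)=0.98775
t_5 payoffs: 98.1189 82.2795 59.2967 25.9488 0.0000 0.0000
t_4: node(4,0) S=42.3059 payoff=90.9341 vs cont=89.3015 → 90.9341 [stop]  node(4,1) S=61.3856 payoff=71.8544 vs cont=70.2219 → 71.8544 [stop]  node(4,2) S=89.0700 payoff=44.1700 vs cont=42.5374 → 44.1700 [stop]  node(4,3) S=129.2399 payoff=4.0001 vs cont=13.1554 → 13.1554 [wait]  node(4,4) S=187.5262 payoff=0.0000 vs cont=0.0000 → 0.0000 [wait]  ⇒ S*(4)=89.0700
t_3: node(3,0) S=50.9605 payoff=82.2795 vs cont=80.6470 → 82.2795 [stop]  node(3,1) S=73.9433 payoff=59.2967 vs cont=57.6641 → 59.2967 [stop]  node(3,2) S=107.2912 payoff=25.9488 vs cont=28.7179 → 28.7179 [wait]  node(3,3) S=155.6787 payoff=0.0000 vs cont=6.6695 → 6.6695 [wait]  ⇒ S*(3)=73.9433
t_2: node(2,0) S=61.3856 payoff=71.8544 vs cont=70.2219 → 71.8544 [stop]  node(2,1) S=89.0700 payoff=44.1700 vs cont=43.8687 → 44.1700 [stop]  node(2,2) S=129.2399 payoff=4.0001 vs cont=17.7658 → 17.7658 [wait]  ⇒ S*(2)=89.0700
t_1: node(1,0) S=73.9433 payoff=59.2967 vs cont=57.6641 → 59.2967 [stop]  node(1,1) S=107.2912 payoff=25.9488 vs cont=30.9344 → 30.9344 [wait]  ⇒ S*(1)=73.9433
t_0: node(0,0) S=89.0700 payoff=44.1700 vs cont=44.9344 → 44.9344 [wait]  ⇒ S*(0)=-

price = 44.9344
boundary = - 73.9433 89.0700 73.9433 89.0700
tree:
44.9344
59.2967 30.9344
71.8544 44.1700 17.7658
82.2795 59.2967 28.7179 6.6695
90.9341 71.8544 44.1700 13.1554 0.0000
98.1189 82.2795 59.2967 25.9488 0.0000 0.0000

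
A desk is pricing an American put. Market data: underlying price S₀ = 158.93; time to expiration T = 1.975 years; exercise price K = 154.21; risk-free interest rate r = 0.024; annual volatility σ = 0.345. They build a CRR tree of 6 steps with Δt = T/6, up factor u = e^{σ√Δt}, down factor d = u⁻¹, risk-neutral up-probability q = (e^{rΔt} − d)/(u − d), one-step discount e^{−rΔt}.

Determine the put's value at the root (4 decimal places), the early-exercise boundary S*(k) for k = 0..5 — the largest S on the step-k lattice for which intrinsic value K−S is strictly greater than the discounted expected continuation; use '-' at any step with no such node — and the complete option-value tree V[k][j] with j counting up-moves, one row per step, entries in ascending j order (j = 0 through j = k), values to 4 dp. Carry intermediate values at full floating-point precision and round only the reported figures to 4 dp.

price = 23.9184
boundary = - - - 87.7641 106.9744 87.7641
tree:
23.9184
34.9765 11.8808
49.3250 19.4234 3.5954
66.4459 30.8949 6.8450 0.0000
82.2064 47.2356 13.0318 0.0000 0.0000
95.1367 66.4459 24.8106 0.0000 0.0000 0.0000
105.7450 82.2064 47.2356 0.0000 0.0000 0.0000 0.0000

Δt=0.32917, u=1.21889, d=0.82042, q=0.47058, disc=e^(-rΔt)=0.99213
k=6 terminal: V=max(K-S,0) → 105.7450 82.2064 47.2356 0.0000 0.0000 0.0000 0.0000
k=5: j=0 S=59.0733 intr=95.1367 cont=93.9233 V=95.1367[EX]; j=1 S=87.7641 intr=66.4459 cont=65.2324 V=66.4459[EX]; j=2 S=130.3896 intr=23.8204 cont=24.8106 V=24.8106[hold]; j=3 S=193.7175 intr=0.0000 cont=0.0000 V=0.0000[hold]; j=4 S=287.8026 intr=0.0000 cont=0.0000 V=0.0000[hold]; j=5 S=427.5832 intr=0.0000 cont=0.0000 V=0.0000[hold]  S*(5)=87.7641
k=4: j=0 S=72.0036 intr=82.2064 cont=80.9930 V=82.2064[EX]; j=1 S=106.9744 intr=47.2356 cont=46.4844 V=47.2356[EX]; j=2 S=158.9300 intr=0.0000 cont=13.0318 V=13.0318[hold]; j=3 S=236.1195 intr=0.0000 cont=0.0000 V=0.0000[hold]; j=4 S=350.7985 intr=0.0000 cont=0.0000 V=0.0000[hold]  S*(4)=106.9744
k=3: j=0 S=87.7641 intr=66.4459 cont=65.2324 V=66.4459[EX]; j=1 S=130.3896 intr=23.8204 cont=30.8949 V=30.8949[hold]; j=2 S=193.7175 intr=0.0000 cont=6.8450 V=6.8450[hold]; j=3 S=287.8026 intr=0.0000 cont=0.0000 V=0.0000[hold]  S*(3)=87.7641
k=2: j=0 S=106.9744 intr=47.2356 cont=49.3250 V=49.3250[hold]; j=1 S=158.9300 intr=0.0000 cont=19.4234 V=19.4234[hold]; j=2 S=236.1195 intr=0.0000 cont=3.5954 V=3.5954[hold]  S*(2)=-
k=1: j=0 S=130.3896 intr=23.8204 cont=34.9765 V=34.9765[hold]; j=1 S=193.7175 intr=0.0000 cont=11.8808 V=11.8808[hold]  S*(1)=-
k=0: j=0 S=158.9300 intr=0.0000 cont=23.9184 V=23.9184[hold]  S*(0)=-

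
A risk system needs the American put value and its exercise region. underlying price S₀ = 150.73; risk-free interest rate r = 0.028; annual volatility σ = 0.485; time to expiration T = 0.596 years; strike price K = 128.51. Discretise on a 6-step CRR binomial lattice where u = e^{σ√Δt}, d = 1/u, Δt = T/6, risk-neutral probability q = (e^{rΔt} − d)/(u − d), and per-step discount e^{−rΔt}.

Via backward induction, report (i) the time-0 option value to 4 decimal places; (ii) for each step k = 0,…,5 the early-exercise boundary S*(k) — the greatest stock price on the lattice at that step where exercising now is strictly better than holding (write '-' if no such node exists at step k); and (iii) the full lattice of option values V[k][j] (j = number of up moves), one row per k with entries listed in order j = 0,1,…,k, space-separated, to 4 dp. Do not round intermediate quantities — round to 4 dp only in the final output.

price = 11.4436
boundary = - - - - 81.7820 95.2891
tree:
11.4436
17.1338 5.1187
24.9126 8.4962 1.3546
34.9191 13.8182 2.5676 0.0000
46.7280 21.8590 4.8665 0.0000 0.0000
58.3205 33.2209 9.2240 0.0000 0.0000 0.0000
68.2698 46.7280 17.4830 0.0000 0.0000 0.0000 0.0000

Δt=0.09933  u=1.16516  d=0.85825  q=0.47093  discount=0.99722
step 6 (expiry): payoffs max(K−S,0) = 68.2698 46.7280 17.4830 0.0000 0.0000 0.0000 0.0000
step 5: (k=5,j=0): S=70.1895, (K−S)⁺=58.3205, hold=57.9636 ⇒ V=58.3205 exercise | (k=5,j=1): S=95.2891, (K−S)⁺=33.2209, hold=32.8640 ⇒ V=33.2209 exercise | (k=5,j=2): S=129.3642, (K−S)⁺=0.0000, hold=9.2240 ⇒ V=9.2240 continue | (k=5,j=3): S=175.6246, (K−S)⁺=0.0000, hold=0.0000 ⇒ V=0.0000 continue | (k=5,j=4): S=238.4275, (K−S)⁺=0.0000, hold=0.0000 ⇒ V=0.0000 continue | (k=5,j=5): S=323.6886, (K−S)⁺=0.0000, hold=0.0000 ⇒ V=0.0000 continue  boundary S*=95.2891
step 4: (k=4,j=0): S=81.7820, (K−S)⁺=46.7280, hold=46.3711 ⇒ V=46.7280 exercise | (k=4,j=1): S=111.0270, (K−S)⁺=17.4830, hold=21.8590 ⇒ V=21.8590 continue | (k=4,j=2): S=150.7300, (K−S)⁺=0.0000, hold=4.8665 ⇒ V=4.8665 continue | (k=4,j=3): S=204.6307, (K−S)⁺=0.0000, hold=0.0000 ⇒ V=0.0000 continue | (k=4,j=4): S=277.8062, (K−S)⁺=0.0000, hold=0.0000 ⇒ V=0.0000 continue  boundary S*=81.7820
step 3: (k=3,j=0): S=95.2891, (K−S)⁺=33.2209, hold=34.9191 ⇒ V=34.9191 continue | (k=3,j=1): S=129.3642, (K−S)⁺=0.0000, hold=13.8182 ⇒ V=13.8182 continue | (k=3,j=2): S=175.6246, (K−S)⁺=0.0000, hold=2.5676 ⇒ V=2.5676 continue | (k=3,j=3): S=238.4275, (K−S)⁺=0.0000, hold=0.0000 ⇒ V=0.0000 continue  boundary S*=-
step 2: (k=2,j=0): S=111.0270, (K−S)⁺=17.4830, hold=24.9126 ⇒ V=24.9126 continue | (k=2,j=1): S=150.7300, (K−S)⁺=0.0000, hold=8.4962 ⇒ V=8.4962 continue | (k=2,j=2): S=204.6307, (K−S)⁺=0.0000, hold=1.3546 ⇒ V=1.3546 continue  boundary S*=-
step 1: (k=1,j=0): S=129.3642, (K−S)⁺=0.0000, hold=17.1338 ⇒ V=17.1338 continue | (k=1,j=1): S=175.6246, (K−S)⁺=0.0000, hold=5.1187 ⇒ V=5.1187 continue  boundary S*=-
step 0: (k=0,j=0): S=150.7300, (K−S)⁺=0.0000, hold=11.4436 ⇒ V=11.4436 continue  boundary S*=-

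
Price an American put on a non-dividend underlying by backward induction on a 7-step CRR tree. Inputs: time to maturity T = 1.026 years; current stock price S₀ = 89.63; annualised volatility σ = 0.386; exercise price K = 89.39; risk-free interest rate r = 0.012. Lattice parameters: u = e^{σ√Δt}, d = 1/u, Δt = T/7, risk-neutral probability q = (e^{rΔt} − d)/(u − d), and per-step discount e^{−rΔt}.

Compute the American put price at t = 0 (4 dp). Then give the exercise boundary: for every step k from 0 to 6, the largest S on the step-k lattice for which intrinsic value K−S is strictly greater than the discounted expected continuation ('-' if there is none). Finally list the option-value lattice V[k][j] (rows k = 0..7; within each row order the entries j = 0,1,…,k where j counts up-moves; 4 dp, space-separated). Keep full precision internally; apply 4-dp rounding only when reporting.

params: Δt=0.14657 u=1.15926 d=0.86262 q=0.46906 e^(-rΔt)=0.99824
t_7 payoffs: 57.5336 46.5789 31.8573 12.0732 0.0000 0.0000 0.0000 0.0000
t_6: node(6,0) S=36.9298 payoff=52.4602 vs cont=52.3032 → 52.4602 [stop]  node(6,1) S=49.6290 payoff=39.7610 vs cont=39.6039 → 39.7610 [stop]  node(6,2) S=66.6952 payoff=22.6948 vs cont=22.5377 → 22.6948 [stop]  node(6,3) S=89.6300 payoff=0.0000 vs cont=6.3989 → 6.3989 [wait]  node(6,4) S=120.4515 payoff=0.0000 vs cont=0.0000 → 0.0000 [wait]  node(6,5) S=161.8719 payoff=0.0000 vs cont=0.0000 → 0.0000 [wait]  node(6,6) S=217.5356 payoff=0.0000 vs cont=0.0000 → 0.0000 [wait]  ⇒ S*(6)=66.6952
t_5: node(5,0) S=42.8111 payoff=46.5789 vs cont=46.4219 → 46.5789 [stop]  node(5,1) S=57.5327 payoff=31.8573 vs cont=31.7002 → 31.8573 [stop]  node(5,2) S=77.3168 payoff=12.0732 vs cont=15.0247 → 15.0247 [wait]  node(5,3) S=103.9041 payoff=0.0000 vs cont=3.3915 → 3.3915 [wait]  node(5,4) S=139.6342 payoff=0.0000 vs cont=0.0000 → 0.0000 [wait]  node(5,5) S=187.6510 payoff=0.0000 vs cont=0.0000 → 0.0000 [wait]  ⇒ S*(5)=57.5327
t_4: node(4,0) S=49.6290 payoff=39.7610 vs cont=39.6039 → 39.7610 [stop]  node(4,1) S=66.6952 payoff=22.6948 vs cont=23.9197 → 23.9197 [wait]  node(4,2) S=89.6300 payoff=0.0000 vs cont=9.5512 → 9.5512 [wait]  node(4,3) S=120.4515 payoff=0.0000 vs cont=1.7975 → 1.7975 [wait]  node(4,4) S=161.8719 payoff=0.0000 vs cont=0.0000 → 0.0000 [wait]  ⇒ S*(4)=49.6290
t_3: node(3,0) S=57.5327 payoff=31.8573 vs cont=32.2737 → 32.2737 [wait]  node(3,1) S=77.3168 payoff=12.0732 vs cont=17.1499 → 17.1499 [wait]  node(3,2) S=103.9041 payoff=0.0000 vs cont=5.9039 → 5.9039 [wait]  node(3,3) S=139.6342 payoff=0.0000 vs cont=0.9527 → 0.9527 [wait]  ⇒ S*(3)=-
t_2: node(2,0) S=66.6952 payoff=22.6948 vs cont=25.1355 → 25.1355 [wait]  node(2,1) S=89.6300 payoff=0.0000 vs cont=11.8540 → 11.8540 [wait]  node(2,2) S=120.4515 payoff=0.0000 vs cont=3.5752 → 3.5752 [wait]  ⇒ S*(2)=-
t_1: node(1,0) S=77.3168 payoff=12.0732 vs cont=18.8725 → 18.8725 [wait]  node(1,1) S=103.9041 payoff=0.0000 vs cont=7.9568 → 7.9568 [wait]  ⇒ S*(1)=-
t_0: node(0,0) S=89.6300 payoff=0.0000 vs cont=13.7282 → 13.7282 [wait]  ⇒ S*(0)=-

price = 13.7282
boundary = - - - - 49.6290 57.5327 66.6952
tree:
13.7282
18.8725 7.9568
25.1355 11.8540 3.5752
32.2737 17.1499 5.9039 0.9527
39.7610 23.9197 9.5512 1.7975 0.0000
46.5789 31.8573 15.0247 3.3915 0.0000 0.0000
52.4602 39.7610 22.6948 6.3989 0.0000 0.0000 0.0000
57.5336 46.5789 31.8573 12.0732 0.0000 0.0000 0.0000 0.0000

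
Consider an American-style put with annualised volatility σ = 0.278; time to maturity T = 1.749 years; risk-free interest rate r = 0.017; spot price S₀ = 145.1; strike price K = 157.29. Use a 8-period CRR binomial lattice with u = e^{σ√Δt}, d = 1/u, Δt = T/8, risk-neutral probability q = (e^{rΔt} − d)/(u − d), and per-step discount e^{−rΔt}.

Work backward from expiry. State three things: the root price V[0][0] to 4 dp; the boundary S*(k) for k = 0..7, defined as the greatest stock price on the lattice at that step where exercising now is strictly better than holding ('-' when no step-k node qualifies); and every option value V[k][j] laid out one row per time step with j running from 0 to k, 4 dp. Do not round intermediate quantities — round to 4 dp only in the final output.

Δt=0.21863  u=1.13881  d=0.87811  q=0.48183  discount=0.99629
step 8 (expiry): payoffs max(K−S,0) = 105.9978 90.7695 71.0200 45.4072 12.1900 0.0000 0.0000 0.0000 0.0000
step 7: (k=7,j=0): S=58.4122, (K−S)⁺=98.8778, hold=98.2943 ⇒ V=98.8778 exercise | (k=7,j=1): S=75.7544, (K−S)⁺=81.5356, hold=80.9521 ⇒ V=81.5356 exercise | (k=7,j=2): S=98.2452, (K−S)⁺=59.0448, hold=58.4613 ⇒ V=59.0448 exercise | (k=7,j=3): S=127.4135, (K−S)⁺=29.8765, hold=29.2930 ⇒ V=29.8765 exercise | (k=7,j=4): S=165.2416, (K−S)⁺=0.0000, hold=6.2930 ⇒ V=6.2930 continue | (k=7,j=5): S=214.3006, (K−S)⁺=0.0000, hold=0.0000 ⇒ V=0.0000 continue | (k=7,j=6): S=277.9247, (K−S)⁺=0.0000, hold=0.0000 ⇒ V=0.0000 continue | (k=7,j=7): S=360.4385, (K−S)⁺=0.0000, hold=0.0000 ⇒ V=0.0000 continue  boundary S*=127.4135
step 6: (k=6,j=0): S=66.5205, (K−S)⁺=90.7695, hold=90.1860 ⇒ V=90.7695 exercise | (k=6,j=1): S=86.2700, (K−S)⁺=71.0200, hold=70.4365 ⇒ V=71.0200 exercise | (k=6,j=2): S=111.8828, (K−S)⁺=45.4072, hold=44.8237 ⇒ V=45.4072 exercise | (k=6,j=3): S=145.1000, (K−S)⁺=12.1900, hold=18.4446 ⇒ V=18.4446 continue | (k=6,j=4): S=188.1791, (K−S)⁺=0.0000, hold=3.2488 ⇒ V=3.2488 continue | (k=6,j=5): S=244.0480, (K−S)⁺=0.0000, hold=0.0000 ⇒ V=0.0000 continue | (k=6,j=6): S=316.5040, (K−S)⁺=0.0000, hold=0.0000 ⇒ V=0.0000 continue  boundary S*=111.8828
step 5: (k=5,j=0): S=75.7544, (K−S)⁺=81.5356, hold=80.9521 ⇒ V=81.5356 exercise | (k=5,j=1): S=98.2452, (K−S)⁺=59.0448, hold=58.4613 ⇒ V=59.0448 exercise | (k=5,j=2): S=127.4135, (K−S)⁺=29.8765, hold=32.2955 ⇒ V=32.2955 continue | (k=5,j=3): S=165.2416, (K−S)⁺=0.0000, hold=11.0815 ⇒ V=11.0815 continue | (k=5,j=4): S=214.3006, (K−S)⁺=0.0000, hold=1.6772 ⇒ V=1.6772 continue | (k=5,j=5): S=277.9247, (K−S)⁺=0.0000, hold=0.0000 ⇒ V=0.0000 continue  boundary S*=98.2452
step 4: (k=4,j=0): S=86.2700, (K−S)⁺=71.0200, hold=70.4365 ⇒ V=71.0200 exercise | (k=4,j=1): S=111.8828, (K−S)⁺=45.4072, hold=45.9849 ⇒ V=45.9849 continue | (k=4,j=2): S=145.1000, (K−S)⁺=12.1900, hold=21.9920 ⇒ V=21.9920 continue | (k=4,j=3): S=188.1791, (K−S)⁺=0.0000, hold=6.5259 ⇒ V=6.5259 continue | (k=4,j=4): S=244.0480, (K−S)⁺=0.0000, hold=0.8658 ⇒ V=0.8658 continue  boundary S*=86.2700
step 3: (k=3,j=0): S=98.2452, (K−S)⁺=59.0448, hold=58.7386 ⇒ V=59.0448 exercise | (k=3,j=1): S=127.4135, (K−S)⁺=29.8765, hold=34.2966 ⇒ V=34.2966 continue | (k=3,j=2): S=165.2416, (K−S)⁺=0.0000, hold=14.4860 ⇒ V=14.4860 continue | (k=3,j=3): S=214.3006, (K−S)⁺=0.0000, hold=3.7846 ⇒ V=3.7846 continue  boundary S*=98.2452
step 2: (k=2,j=0): S=111.8828, (K−S)⁺=45.4072, hold=46.9455 ⇒ V=46.9455 continue | (k=2,j=1): S=145.1000, (K−S)⁺=12.1900, hold=24.6594 ⇒ V=24.6594 continue | (k=2,j=2): S=188.1791, (K−S)⁺=0.0000, hold=9.2951 ⇒ V=9.2951 continue  boundary S*=-
step 1: (k=1,j=0): S=127.4135, (K−S)⁺=29.8765, hold=36.0730 ⇒ V=36.0730 continue | (k=1,j=1): S=165.2416, (K−S)⁺=0.0000, hold=17.1924 ⇒ V=17.1924 continue  boundary S*=-
step 0: (k=0,j=0): S=145.1000, (K−S)⁺=12.1900, hold=26.8757 ⇒ V=26.8757 continue  boundary S*=-

price = 26.8757
boundary = - - - 98.2452 86.2700 98.2452 111.8828 127.4135
tree:
26.8757
36.0730 17.1924
46.9455 24.6594 9.2951
59.0448 34.2966 14.4860 3.7846
71.0200 45.9849 21.9920 6.5259 0.8658
81.5356 59.0448 32.2955 11.0815 1.6772 0.0000
90.7695 71.0200 45.4072 18.4446 3.2488 0.0000 0.0000
98.8778 81.5356 59.0448 29.8765 6.2930 0.0000 0.0000 0.0000
105.9978 90.7695 71.0200 45.4072 12.1900 0.0000 0.0000 0.0000 0.0000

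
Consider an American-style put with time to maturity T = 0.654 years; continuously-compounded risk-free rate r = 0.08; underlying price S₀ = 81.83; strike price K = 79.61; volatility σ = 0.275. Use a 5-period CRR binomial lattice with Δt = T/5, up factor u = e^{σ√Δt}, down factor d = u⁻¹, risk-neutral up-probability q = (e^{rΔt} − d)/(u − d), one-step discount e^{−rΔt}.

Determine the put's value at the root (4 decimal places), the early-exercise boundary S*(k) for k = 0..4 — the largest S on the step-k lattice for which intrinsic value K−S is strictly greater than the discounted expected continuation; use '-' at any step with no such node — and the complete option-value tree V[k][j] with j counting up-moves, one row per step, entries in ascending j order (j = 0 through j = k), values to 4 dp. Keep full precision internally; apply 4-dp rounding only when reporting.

Δt=0.13080  u=1.10457  d=0.90533  q=0.52795  discount=0.98959
step 5 (expiry): payoffs max(K−S,0) = 29.8427 18.8901 5.5270 0.0000 0.0000 0.0000
step 4: (k=4,j=0): S=54.9715, (K−S)⁺=24.6385, hold=23.8098 ⇒ V=24.6385 exercise | (k=4,j=1): S=67.0695, (K−S)⁺=12.5405, hold=11.7118 ⇒ V=12.5405 exercise | (k=4,j=2): S=81.8300, (K−S)⁺=0.0000, hold=2.5818 ⇒ V=2.5818 continue | (k=4,j=3): S=99.8390, (K−S)⁺=0.0000, hold=0.0000 ⇒ V=0.0000 continue | (k=4,j=4): S=121.8113, (K−S)⁺=0.0000, hold=0.0000 ⇒ V=0.0000 continue  boundary S*=67.0695
step 3: (k=3,j=0): S=60.7199, (K−S)⁺=18.8901, hold=18.0614 ⇒ V=18.8901 exercise | (k=3,j=1): S=74.0830, (K−S)⁺=5.5270, hold=7.2070 ⇒ V=7.2070 continue | (k=3,j=2): S=90.3871, (K−S)⁺=0.0000, hold=1.2061 ⇒ V=1.2061 continue | (k=3,j=3): S=110.2792, (K−S)⁺=0.0000, hold=0.0000 ⇒ V=0.0000 continue  boundary S*=60.7199
step 2: (k=2,j=0): S=67.0695, (K−S)⁺=12.5405, hold=12.5896 ⇒ V=12.5896 continue | (k=2,j=1): S=81.8300, (K−S)⁺=0.0000, hold=3.9968 ⇒ V=3.9968 continue | (k=2,j=2): S=99.8390, (K−S)⁺=0.0000, hold=0.5634 ⇒ V=0.5634 continue  boundary S*=-
step 1: (k=1,j=0): S=74.0830, (K−S)⁺=5.5270, hold=7.9692 ⇒ V=7.9692 continue | (k=1,j=1): S=90.3871, (K−S)⁺=0.0000, hold=2.1614 ⇒ V=2.1614 continue  boundary S*=-
step 0: (k=0,j=0): S=81.8300, (K−S)⁺=0.0000, hold=4.8519 ⇒ V=4.8519 continue  boundary S*=-

price = 4.8519
boundary = - - - 60.7199 67.0695
tree:
4.8519
7.9692 2.1614
12.5896 3.9968 0.5634
18.8901 7.2070 1.2061 0.0000
24.6385 12.5405 2.5818 0.0000 0.0000
29.8427 18.8901 5.5270 0.0000 0.0000 0.0000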